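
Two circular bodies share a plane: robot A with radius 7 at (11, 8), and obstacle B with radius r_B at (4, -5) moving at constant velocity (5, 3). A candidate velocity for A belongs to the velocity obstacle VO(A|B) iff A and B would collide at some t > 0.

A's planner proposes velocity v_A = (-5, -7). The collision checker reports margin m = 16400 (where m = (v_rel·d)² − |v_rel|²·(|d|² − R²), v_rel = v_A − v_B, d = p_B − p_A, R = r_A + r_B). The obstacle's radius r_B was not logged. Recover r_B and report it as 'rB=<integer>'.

m = 16400
d = (-7, -13);  v_rel = (-10, -10),  |v_rel|² = 200
v_rel×d = (-10)·(-13) − (-10)·(-7) = 60
since m = R²·200 − 60²:  R² = (3600 + 16400) / 200 = 100
R = √100 = 10  ⇒  r_B = 10 − 7 = 3

rB=3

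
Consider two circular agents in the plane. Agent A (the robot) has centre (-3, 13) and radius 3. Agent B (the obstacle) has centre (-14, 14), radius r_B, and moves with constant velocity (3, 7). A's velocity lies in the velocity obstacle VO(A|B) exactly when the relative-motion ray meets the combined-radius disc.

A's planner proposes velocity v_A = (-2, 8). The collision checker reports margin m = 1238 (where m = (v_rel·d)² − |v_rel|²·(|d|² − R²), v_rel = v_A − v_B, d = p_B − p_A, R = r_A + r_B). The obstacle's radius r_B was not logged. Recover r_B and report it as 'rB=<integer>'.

m = 1238
d = (-11, 1);  v_rel = (-5, 1),  |v_rel|² = 26
v_rel×d = (-5)·(1) − (1)·(-11) = 6
since m = R²·26 − 6²:  R² = (36 + 1238) / 26 = 49
R = √49 = 7  ⇒  r_B = 7 − 3 = 4

rB=4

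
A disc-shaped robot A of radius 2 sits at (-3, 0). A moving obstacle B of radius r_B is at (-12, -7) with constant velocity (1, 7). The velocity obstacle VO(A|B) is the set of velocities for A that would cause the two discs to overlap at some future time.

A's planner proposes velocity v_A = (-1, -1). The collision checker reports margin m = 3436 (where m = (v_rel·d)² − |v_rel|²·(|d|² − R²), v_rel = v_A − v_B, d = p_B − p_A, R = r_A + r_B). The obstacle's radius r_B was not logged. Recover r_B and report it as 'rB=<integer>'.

m = 3436
d = (-9, -7);  v_rel = (-2, -8),  |v_rel|² = 68
v_rel×d = (-2)·(-7) − (-8)·(-9) = -58
since m = R²·68 − (-58)²:  R² = (3364 + 3436) / 68 = 100
R = √100 = 10  ⇒  r_B = 10 − 2 = 8

rB=8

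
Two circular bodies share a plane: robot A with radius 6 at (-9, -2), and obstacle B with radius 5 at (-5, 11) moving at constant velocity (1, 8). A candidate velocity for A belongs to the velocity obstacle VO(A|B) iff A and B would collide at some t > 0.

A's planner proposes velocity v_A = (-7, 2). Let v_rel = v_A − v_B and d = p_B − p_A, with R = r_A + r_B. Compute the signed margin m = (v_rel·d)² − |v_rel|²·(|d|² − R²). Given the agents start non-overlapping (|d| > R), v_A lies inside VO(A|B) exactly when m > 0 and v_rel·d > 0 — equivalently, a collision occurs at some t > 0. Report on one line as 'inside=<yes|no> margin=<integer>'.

d = (4, 13),  |d|² = 185;  R = 6+5 = 11,  c = 185−11² = 64
v_rel = (-8, -6),  |v_rel|² = 100;  v_rel·d = (-8)·(4) + (-6)·(13) = -110
100·t² + 220·t + 64 = 0  ⇒  m = (-110)² − 100·64 = 5700
m = 5700 > 0,  v_rel·d = -110 < 0  ⇒  outside

inside=no margin=5700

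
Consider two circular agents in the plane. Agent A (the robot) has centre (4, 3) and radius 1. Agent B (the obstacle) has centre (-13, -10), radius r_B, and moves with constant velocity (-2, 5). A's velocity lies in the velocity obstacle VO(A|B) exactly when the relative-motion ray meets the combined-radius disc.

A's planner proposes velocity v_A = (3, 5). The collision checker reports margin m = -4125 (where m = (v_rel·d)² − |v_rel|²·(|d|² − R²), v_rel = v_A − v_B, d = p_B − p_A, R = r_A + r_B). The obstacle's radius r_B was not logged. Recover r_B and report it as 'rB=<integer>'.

m = -4125
d = (-17, -13);  v_rel = (5, 0),  |v_rel|² = 25
v_rel×d = (5)·(-13) − (0)·(-17) = -65
since m = R²·25 − (-65)²:  R² = (4225 + -4125) / 25 = 4
R = √4 = 2  ⇒  r_B = 2 − 1 = 1

rB=1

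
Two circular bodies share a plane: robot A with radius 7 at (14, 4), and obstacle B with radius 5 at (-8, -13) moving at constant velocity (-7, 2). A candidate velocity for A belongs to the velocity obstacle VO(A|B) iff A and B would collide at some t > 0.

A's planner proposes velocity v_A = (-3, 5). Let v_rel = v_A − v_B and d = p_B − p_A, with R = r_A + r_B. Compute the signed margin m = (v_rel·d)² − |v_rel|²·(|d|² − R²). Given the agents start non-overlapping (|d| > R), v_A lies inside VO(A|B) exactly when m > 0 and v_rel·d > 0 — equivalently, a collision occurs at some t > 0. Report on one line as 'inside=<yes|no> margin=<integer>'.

d = (-22, -17),  |d|² = 773;  R = 7+5 = 12,  c = 773−12² = 629
v_rel = (4, 3),  |v_rel|² = 25;  v_rel·d = (4)·(-22) + (3)·(-17) = -139
25·t² + 278·t + 629 = 0  ⇒  m = (-139)² − 25·629 = 3596
m = 3596 > 0,  v_rel·d = -139 < 0  ⇒  outside

inside=no margin=3596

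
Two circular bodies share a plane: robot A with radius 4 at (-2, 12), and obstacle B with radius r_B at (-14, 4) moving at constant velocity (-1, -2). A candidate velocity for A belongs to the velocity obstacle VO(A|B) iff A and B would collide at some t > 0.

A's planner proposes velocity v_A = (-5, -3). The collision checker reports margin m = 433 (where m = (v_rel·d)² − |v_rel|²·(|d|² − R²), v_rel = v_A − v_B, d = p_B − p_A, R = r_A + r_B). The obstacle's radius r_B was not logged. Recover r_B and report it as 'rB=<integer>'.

m = 433
d = (-12, -8);  v_rel = (-4, -1),  |v_rel|² = 17
v_rel×d = (-4)·(-8) − (-1)·(-12) = 20
since m = R²·17 − 20²:  R² = (400 + 433) / 17 = 49
R = √49 = 7  ⇒  r_B = 7 − 4 = 3

rB=3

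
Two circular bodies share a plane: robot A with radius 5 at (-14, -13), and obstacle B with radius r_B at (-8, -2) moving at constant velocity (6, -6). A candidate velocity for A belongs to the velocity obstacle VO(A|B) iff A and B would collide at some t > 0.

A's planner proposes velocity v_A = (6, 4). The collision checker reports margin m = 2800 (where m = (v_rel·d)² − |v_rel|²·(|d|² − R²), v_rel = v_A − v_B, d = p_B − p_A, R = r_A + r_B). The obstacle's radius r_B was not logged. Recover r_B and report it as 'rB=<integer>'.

m = 2800
d = (6, 11);  v_rel = (0, 10),  |v_rel|² = 100
v_rel×d = (0)·(11) − (10)·(6) = -60
since m = R²·100 − (-60)²:  R² = (3600 + 2800) / 100 = 64
R = √64 = 8  ⇒  r_B = 8 − 5 = 3

rB=3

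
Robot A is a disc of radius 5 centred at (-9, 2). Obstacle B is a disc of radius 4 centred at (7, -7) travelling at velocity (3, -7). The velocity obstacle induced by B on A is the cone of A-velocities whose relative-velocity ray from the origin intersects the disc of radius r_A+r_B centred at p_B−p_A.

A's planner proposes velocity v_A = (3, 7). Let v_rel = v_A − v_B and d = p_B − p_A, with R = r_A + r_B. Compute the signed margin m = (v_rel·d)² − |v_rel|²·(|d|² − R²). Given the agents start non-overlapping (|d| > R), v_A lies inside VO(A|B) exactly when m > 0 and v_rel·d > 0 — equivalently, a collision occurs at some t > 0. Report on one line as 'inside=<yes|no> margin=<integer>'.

d = (16, -9),  |d|² = 337;  R = 5+4 = 9,  c = 337−9² = 256
v_rel = (0, 14),  |v_rel|² = 196;  v_rel·d = (0)·(16) + (14)·(-9) = -126
196·t² + 252·t + 256 = 0  ⇒  m = (-126)² − 196·256 = -34300
m = -34300 < 0,  v_rel·d = -126 < 0  ⇒  outside

inside=no margin=-34300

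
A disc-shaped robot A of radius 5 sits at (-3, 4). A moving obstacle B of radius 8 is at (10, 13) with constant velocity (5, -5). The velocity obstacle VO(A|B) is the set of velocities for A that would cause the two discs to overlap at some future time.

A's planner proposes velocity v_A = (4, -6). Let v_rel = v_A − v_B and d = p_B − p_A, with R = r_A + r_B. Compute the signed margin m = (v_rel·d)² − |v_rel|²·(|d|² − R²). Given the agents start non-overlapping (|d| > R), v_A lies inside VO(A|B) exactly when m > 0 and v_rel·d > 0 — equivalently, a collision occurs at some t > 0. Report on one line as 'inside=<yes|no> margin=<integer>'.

d = (13, 9),  |d|² = 250;  R = 5+8 = 13,  c = 250−13² = 81
v_rel = (-1, -1),  |v_rel|² = 2;  v_rel·d = (-1)·(13) + (-1)·(9) = -22
2·t² + 44·t + 81 = 0  ⇒  m = (-22)² − 2·81 = 322
m = 322 > 0,  v_rel·d = -22 < 0  ⇒  outside

inside=no margin=322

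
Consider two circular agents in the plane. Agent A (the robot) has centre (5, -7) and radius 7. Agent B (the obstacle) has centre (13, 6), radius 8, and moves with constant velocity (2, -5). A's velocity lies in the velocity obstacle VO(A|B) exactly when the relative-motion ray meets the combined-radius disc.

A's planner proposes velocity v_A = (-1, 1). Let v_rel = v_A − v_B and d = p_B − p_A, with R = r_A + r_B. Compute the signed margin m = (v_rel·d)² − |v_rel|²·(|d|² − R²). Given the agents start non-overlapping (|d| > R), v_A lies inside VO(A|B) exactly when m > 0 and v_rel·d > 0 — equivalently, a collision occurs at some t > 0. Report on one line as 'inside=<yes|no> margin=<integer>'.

d = (8, 13),  |d|² = 233;  R = 7+8 = 15,  c = 233−15² = 8
v_rel = (-3, 6),  |v_rel|² = 45;  v_rel·d = (-3)·(8) + (6)·(13) = 54
45·t² − 108·t + 8 = 0  ⇒  m = 54² − 45·8 = 2556
m = 2556 > 0,  v_rel·d = 54 > 0  ⇒  inside

inside=yes margin=2556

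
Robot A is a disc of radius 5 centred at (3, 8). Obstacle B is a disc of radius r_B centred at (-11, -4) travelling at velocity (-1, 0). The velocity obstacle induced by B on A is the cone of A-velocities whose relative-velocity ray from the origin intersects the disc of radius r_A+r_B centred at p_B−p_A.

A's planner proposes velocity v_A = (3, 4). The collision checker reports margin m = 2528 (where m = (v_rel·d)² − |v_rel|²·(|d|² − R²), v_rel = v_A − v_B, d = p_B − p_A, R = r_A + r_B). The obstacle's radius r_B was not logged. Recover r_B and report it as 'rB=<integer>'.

m = 2528
d = (-14, -12);  v_rel = (4, 4),  |v_rel|² = 32
v_rel×d = (4)·(-12) − (4)·(-14) = 8
since m = R²·32 − 8²:  R² = (64 + 2528) / 32 = 81
R = √81 = 9  ⇒  r_B = 9 − 5 = 4

rB=4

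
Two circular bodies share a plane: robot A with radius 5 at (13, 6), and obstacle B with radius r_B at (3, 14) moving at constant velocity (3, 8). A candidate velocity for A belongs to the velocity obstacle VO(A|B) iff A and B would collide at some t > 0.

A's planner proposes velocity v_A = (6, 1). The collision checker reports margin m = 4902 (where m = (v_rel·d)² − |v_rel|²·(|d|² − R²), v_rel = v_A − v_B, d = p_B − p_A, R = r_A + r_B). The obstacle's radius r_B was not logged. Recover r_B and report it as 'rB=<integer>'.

m = 4902
d = (-10, 8);  v_rel = (3, -7),  |v_rel|² = 58
v_rel×d = (3)·(8) − (-7)·(-10) = -46
since m = R²·58 − (-46)²:  R² = (2116 + 4902) / 58 = 121
R = √121 = 11  ⇒  r_B = 11 − 5 = 6

rB=6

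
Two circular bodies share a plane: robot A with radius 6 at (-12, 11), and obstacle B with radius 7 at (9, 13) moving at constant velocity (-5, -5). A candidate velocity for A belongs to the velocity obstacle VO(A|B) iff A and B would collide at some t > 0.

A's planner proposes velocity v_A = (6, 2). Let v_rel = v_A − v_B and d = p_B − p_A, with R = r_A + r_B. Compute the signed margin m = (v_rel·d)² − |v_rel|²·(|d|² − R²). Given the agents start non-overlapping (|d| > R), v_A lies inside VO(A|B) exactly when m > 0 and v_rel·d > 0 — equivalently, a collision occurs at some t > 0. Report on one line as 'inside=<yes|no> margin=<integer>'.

d = (21, 2),  |d|² = 445;  R = 6+7 = 13,  c = 445−13² = 276
v_rel = (11, 7),  |v_rel|² = 170;  v_rel·d = (11)·(21) + (7)·(2) = 245
170·t² − 490·t + 276 = 0  ⇒  m = 245² − 170·276 = 13105
m = 13105 > 0,  v_rel·d = 245 > 0  ⇒  inside

inside=yes margin=13105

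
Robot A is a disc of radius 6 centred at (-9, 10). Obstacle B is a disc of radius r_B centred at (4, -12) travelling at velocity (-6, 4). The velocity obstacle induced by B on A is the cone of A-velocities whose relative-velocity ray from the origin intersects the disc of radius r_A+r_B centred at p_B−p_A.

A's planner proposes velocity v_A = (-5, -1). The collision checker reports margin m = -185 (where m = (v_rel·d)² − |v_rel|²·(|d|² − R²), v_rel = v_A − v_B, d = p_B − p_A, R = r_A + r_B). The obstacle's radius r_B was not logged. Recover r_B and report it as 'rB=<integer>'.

m = -185
d = (13, -22);  v_rel = (1, -5),  |v_rel|² = 26
v_rel×d = (1)·(-22) − (-5)·(13) = 43
since m = R²·26 − 43²:  R² = (1849 + -185) / 26 = 64
R = √64 = 8  ⇒  r_B = 8 − 6 = 2

rB=2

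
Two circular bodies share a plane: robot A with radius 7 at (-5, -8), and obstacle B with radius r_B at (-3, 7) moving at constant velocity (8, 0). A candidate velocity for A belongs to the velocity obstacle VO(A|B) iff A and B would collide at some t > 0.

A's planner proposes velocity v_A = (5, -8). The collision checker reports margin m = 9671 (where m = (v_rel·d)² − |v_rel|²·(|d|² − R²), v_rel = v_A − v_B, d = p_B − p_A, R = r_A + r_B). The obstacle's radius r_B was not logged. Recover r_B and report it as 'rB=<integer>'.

m = 9671
d = (2, 15);  v_rel = (-3, -8),  |v_rel|² = 73
v_rel×d = (-3)·(15) − (-8)·(2) = -29
since m = R²·73 − (-29)²:  R² = (841 + 9671) / 73 = 144
R = √144 = 12  ⇒  r_B = 12 − 7 = 5

rB=5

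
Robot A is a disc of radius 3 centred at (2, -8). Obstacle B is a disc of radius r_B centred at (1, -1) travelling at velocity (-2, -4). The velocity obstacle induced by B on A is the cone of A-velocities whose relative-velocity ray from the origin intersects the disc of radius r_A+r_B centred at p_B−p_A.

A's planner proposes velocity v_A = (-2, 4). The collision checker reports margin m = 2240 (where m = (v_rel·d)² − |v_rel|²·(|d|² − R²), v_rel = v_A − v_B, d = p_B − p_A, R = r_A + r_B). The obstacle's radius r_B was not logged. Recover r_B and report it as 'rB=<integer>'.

m = 2240
d = (-1, 7);  v_rel = (0, 8),  |v_rel|² = 64
v_rel×d = (0)·(7) − (8)·(-1) = 8
since m = R²·64 − 8²:  R² = (64 + 2240) / 64 = 36
R = √36 = 6  ⇒  r_B = 6 − 3 = 3

rB=3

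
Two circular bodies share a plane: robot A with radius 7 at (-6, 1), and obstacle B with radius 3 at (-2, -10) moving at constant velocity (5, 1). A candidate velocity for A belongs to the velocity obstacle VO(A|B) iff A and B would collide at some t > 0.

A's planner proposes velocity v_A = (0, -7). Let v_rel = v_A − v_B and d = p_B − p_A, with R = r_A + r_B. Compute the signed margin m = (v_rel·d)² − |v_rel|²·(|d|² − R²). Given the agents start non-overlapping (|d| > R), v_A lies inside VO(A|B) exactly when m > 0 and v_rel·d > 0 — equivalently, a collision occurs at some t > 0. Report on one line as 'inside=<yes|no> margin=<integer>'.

d = (4, -11),  |d|² = 137;  R = 7+3 = 10,  c = 137−10² = 37
v_rel = (-5, -8),  |v_rel|² = 89;  v_rel·d = (-5)·(4) + (-8)·(-11) = 68
89·t² − 136·t + 37 = 0  ⇒  m = 68² − 89·37 = 1331
m = 1331 > 0,  v_rel·d = 68 > 0  ⇒  inside

inside=yes margin=1331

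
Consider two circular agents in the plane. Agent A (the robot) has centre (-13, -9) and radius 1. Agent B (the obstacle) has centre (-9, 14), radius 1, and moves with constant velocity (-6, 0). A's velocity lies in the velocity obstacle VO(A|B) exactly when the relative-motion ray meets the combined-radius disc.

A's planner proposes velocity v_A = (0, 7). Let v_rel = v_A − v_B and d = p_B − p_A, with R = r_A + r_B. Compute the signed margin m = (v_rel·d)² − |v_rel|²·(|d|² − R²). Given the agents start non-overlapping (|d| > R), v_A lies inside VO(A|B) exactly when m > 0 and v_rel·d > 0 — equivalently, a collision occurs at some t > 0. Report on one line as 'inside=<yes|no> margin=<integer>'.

d = (4, 23),  |d|² = 545;  R = 1+1 = 2,  c = 545−2² = 541
v_rel = (6, 7),  |v_rel|² = 85;  v_rel·d = (6)·(4) + (7)·(23) = 185
85·t² − 370·t + 541 = 0  ⇒  m = 185² − 85·541 = -11760
m = -11760 < 0,  v_rel·d = 185 > 0  ⇒  outside

inside=no margin=-11760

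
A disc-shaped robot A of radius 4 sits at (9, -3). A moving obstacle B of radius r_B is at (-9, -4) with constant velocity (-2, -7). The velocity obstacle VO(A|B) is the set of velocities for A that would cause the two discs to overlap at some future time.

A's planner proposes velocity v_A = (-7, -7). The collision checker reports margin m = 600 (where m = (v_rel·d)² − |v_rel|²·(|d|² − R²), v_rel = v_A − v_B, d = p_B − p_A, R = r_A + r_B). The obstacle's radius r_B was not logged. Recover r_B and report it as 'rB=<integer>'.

m = 600
d = (-18, -1);  v_rel = (-5, 0),  |v_rel|² = 25
v_rel×d = (-5)·(-1) − (0)·(-18) = 5
since m = R²·25 − 5²:  R² = (25 + 600) / 25 = 25
R = √25 = 5  ⇒  r_B = 5 − 4 = 1

rB=1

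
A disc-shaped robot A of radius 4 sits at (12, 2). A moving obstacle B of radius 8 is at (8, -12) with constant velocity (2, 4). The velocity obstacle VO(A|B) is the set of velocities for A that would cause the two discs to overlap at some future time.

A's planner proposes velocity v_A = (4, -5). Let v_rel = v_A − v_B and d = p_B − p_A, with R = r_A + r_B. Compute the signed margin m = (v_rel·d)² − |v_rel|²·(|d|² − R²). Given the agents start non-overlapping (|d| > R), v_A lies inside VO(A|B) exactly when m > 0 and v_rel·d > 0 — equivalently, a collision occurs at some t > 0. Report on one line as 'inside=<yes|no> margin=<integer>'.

d = (-4, -14),  |d|² = 212;  R = 4+8 = 12,  c = 212−12² = 68
v_rel = (2, -9),  |v_rel|² = 85;  v_rel·d = (2)·(-4) + (-9)·(-14) = 118
85·t² − 236·t + 68 = 0  ⇒  m = 118² − 85·68 = 8144
m = 8144 > 0,  v_rel·d = 118 > 0  ⇒  inside

inside=yes margin=8144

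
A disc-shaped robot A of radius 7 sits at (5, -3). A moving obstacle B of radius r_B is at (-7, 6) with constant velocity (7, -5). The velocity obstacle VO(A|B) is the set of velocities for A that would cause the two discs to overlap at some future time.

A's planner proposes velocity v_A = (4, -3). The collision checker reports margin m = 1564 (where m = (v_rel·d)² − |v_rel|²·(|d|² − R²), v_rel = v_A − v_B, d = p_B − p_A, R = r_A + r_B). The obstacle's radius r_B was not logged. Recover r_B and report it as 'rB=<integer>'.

m = 1564
d = (-12, 9);  v_rel = (-3, 2),  |v_rel|² = 13
v_rel×d = (-3)·(9) − (2)·(-12) = -3
since m = R²·13 − (-3)²:  R² = (9 + 1564) / 13 = 121
R = √121 = 11  ⇒  r_B = 11 − 7 = 4

rB=4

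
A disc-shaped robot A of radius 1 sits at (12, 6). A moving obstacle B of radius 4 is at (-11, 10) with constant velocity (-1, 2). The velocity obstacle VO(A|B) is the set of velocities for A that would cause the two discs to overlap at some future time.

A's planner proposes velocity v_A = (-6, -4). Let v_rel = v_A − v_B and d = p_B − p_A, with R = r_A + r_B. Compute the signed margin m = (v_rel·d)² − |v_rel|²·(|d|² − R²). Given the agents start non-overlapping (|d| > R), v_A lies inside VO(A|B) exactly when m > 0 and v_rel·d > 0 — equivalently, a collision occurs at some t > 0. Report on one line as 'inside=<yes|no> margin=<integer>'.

d = (-23, 4),  |d|² = 545;  R = 1+4 = 5,  c = 545−5² = 520
v_rel = (-5, -6),  |v_rel|² = 61;  v_rel·d = (-5)·(-23) + (-6)·(4) = 91
61·t² − 182·t + 520 = 0  ⇒  m = 91² − 61·520 = -23439
m = -23439 < 0,  v_rel·d = 91 > 0  ⇒  outside

inside=no margin=-23439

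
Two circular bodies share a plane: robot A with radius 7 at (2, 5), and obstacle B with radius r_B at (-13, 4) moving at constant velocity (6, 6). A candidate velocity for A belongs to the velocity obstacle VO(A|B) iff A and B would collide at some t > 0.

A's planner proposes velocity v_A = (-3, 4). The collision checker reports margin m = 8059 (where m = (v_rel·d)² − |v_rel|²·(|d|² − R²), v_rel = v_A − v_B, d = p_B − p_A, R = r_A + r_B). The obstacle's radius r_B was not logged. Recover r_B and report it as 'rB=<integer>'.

m = 8059
d = (-15, -1);  v_rel = (-9, -2),  |v_rel|² = 85
v_rel×d = (-9)·(-1) − (-2)·(-15) = -21
since m = R²·85 − (-21)²:  R² = (441 + 8059) / 85 = 100
R = √100 = 10  ⇒  r_B = 10 − 7 = 3

rB=3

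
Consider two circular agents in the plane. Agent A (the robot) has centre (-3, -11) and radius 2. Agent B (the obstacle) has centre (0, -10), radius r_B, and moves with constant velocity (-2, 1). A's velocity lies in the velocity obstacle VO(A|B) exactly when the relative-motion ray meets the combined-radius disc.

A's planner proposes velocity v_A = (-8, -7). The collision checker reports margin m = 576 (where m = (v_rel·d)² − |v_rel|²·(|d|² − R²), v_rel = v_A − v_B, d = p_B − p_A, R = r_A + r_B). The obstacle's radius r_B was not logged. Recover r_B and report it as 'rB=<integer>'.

m = 576
d = (3, 1);  v_rel = (-6, -8),  |v_rel|² = 100
v_rel×d = (-6)·(1) − (-8)·(3) = 18
since m = R²·100 − 18²:  R² = (324 + 576) / 100 = 9
R = √9 = 3  ⇒  r_B = 3 − 2 = 1

rB=1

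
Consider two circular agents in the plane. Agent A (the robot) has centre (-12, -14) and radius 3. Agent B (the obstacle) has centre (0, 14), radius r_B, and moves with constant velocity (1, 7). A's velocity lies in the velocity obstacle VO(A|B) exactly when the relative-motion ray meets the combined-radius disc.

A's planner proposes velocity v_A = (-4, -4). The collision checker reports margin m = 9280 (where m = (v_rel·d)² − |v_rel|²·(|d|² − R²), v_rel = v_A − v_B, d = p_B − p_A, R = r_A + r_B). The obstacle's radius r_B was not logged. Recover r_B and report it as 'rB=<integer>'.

m = 9280
d = (12, 28);  v_rel = (-5, -11),  |v_rel|² = 146
v_rel×d = (-5)·(28) − (-11)·(12) = -8
since m = R²·146 − (-8)²:  R² = (64 + 9280) / 146 = 64
R = √64 = 8  ⇒  r_B = 8 − 3 = 5

rB=5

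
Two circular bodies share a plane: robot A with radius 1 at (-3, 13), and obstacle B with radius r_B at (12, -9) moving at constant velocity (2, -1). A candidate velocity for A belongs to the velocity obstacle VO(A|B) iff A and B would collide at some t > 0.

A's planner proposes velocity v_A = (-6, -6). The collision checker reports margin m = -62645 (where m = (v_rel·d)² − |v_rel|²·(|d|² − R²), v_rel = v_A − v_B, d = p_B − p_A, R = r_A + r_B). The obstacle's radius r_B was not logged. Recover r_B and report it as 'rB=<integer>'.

m = -62645
d = (15, -22);  v_rel = (-8, -5),  |v_rel|² = 89
v_rel×d = (-8)·(-22) − (-5)·(15) = 251
since m = R²·89 − 251²:  R² = (63001 + -62645) / 89 = 4
R = √4 = 2  ⇒  r_B = 2 − 1 = 1

rB=1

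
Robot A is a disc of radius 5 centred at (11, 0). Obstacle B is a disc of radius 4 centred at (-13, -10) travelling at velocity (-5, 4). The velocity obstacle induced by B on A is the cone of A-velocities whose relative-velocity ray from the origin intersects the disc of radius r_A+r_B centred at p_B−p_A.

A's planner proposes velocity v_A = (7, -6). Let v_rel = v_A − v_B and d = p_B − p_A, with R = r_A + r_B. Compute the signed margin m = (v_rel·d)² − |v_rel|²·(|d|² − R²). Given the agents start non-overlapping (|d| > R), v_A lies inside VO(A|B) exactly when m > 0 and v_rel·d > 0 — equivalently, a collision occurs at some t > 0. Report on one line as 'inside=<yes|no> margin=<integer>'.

d = (-24, -10),  |d|² = 676;  R = 5+4 = 9,  c = 676−9² = 595
v_rel = (12, -10),  |v_rel|² = 244;  v_rel·d = (12)·(-24) + (-10)·(-10) = -188
244·t² + 376·t + 595 = 0  ⇒  m = (-188)² − 244·595 = -109836
m = -109836 < 0,  v_rel·d = -188 < 0  ⇒  outside

inside=no margin=-109836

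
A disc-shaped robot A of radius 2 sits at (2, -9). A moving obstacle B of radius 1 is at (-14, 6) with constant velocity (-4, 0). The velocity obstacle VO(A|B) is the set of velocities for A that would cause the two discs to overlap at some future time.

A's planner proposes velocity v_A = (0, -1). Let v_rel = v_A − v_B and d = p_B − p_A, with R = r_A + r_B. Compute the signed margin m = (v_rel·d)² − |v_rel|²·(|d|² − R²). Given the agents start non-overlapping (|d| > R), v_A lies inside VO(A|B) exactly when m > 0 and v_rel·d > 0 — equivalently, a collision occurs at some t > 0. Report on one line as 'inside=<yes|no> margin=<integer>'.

d = (-16, 15),  |d|² = 481;  R = 2+1 = 3,  c = 481−3² = 472
v_rel = (4, -1),  |v_rel|² = 17;  v_rel·d = (4)·(-16) + (-1)·(15) = -79
17·t² + 158·t + 472 = 0  ⇒  m = (-79)² − 17·472 = -1783
m = -1783 < 0,  v_rel·d = -79 < 0  ⇒  outside

inside=no margin=-1783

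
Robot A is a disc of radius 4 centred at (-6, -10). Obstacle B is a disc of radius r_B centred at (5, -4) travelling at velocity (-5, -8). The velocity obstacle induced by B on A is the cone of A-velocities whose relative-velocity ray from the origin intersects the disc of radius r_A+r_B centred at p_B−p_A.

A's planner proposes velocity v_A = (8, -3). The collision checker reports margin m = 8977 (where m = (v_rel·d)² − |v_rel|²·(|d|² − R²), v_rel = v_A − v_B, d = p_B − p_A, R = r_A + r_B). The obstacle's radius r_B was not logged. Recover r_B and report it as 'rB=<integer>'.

m = 8977
d = (11, 6);  v_rel = (13, 5),  |v_rel|² = 194
v_rel×d = (13)·(6) − (5)·(11) = 23
since m = R²·194 − 23²:  R² = (529 + 8977) / 194 = 49
R = √49 = 7  ⇒  r_B = 7 − 4 = 3

rB=3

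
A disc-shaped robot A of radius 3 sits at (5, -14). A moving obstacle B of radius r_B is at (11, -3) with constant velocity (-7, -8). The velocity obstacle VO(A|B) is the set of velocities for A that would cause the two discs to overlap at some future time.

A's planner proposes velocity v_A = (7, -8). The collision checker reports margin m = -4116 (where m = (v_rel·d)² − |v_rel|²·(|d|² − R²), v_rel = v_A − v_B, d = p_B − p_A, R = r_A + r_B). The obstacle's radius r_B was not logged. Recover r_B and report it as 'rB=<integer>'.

m = -4116
d = (6, 11);  v_rel = (14, 0),  |v_rel|² = 196
v_rel×d = (14)·(11) − (0)·(6) = 154
since m = R²·196 − 154²:  R² = (23716 + -4116) / 196 = 100
R = √100 = 10  ⇒  r_B = 10 − 3 = 7

rB=7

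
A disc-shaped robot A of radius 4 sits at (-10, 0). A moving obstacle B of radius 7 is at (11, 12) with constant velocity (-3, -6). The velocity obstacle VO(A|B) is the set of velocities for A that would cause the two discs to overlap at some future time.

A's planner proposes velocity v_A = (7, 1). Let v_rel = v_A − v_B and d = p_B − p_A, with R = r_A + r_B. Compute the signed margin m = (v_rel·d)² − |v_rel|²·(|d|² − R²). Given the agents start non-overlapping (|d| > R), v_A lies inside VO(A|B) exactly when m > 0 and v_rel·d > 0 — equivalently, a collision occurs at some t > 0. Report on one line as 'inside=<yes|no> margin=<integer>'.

d = (21, 12),  |d|² = 585;  R = 4+7 = 11,  c = 585−11² = 464
v_rel = (10, 7),  |v_rel|² = 149;  v_rel·d = (10)·(21) + (7)·(12) = 294
149·t² − 588·t + 464 = 0  ⇒  m = 294² − 149·464 = 17300
m = 17300 > 0,  v_rel·d = 294 > 0  ⇒  inside

inside=yes margin=17300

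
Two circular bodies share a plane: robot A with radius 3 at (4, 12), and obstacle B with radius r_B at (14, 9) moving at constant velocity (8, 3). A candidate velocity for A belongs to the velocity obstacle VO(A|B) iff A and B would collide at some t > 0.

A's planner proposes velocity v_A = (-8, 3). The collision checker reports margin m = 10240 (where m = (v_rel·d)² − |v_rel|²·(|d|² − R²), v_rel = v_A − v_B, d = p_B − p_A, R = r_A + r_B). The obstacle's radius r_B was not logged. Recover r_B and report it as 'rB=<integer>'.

m = 10240
d = (10, -3);  v_rel = (-16, 0),  |v_rel|² = 256
v_rel×d = (-16)·(-3) − (0)·(10) = 48
since m = R²·256 − 48²:  R² = (2304 + 10240) / 256 = 49
R = √49 = 7  ⇒  r_B = 7 − 3 = 4

rB=4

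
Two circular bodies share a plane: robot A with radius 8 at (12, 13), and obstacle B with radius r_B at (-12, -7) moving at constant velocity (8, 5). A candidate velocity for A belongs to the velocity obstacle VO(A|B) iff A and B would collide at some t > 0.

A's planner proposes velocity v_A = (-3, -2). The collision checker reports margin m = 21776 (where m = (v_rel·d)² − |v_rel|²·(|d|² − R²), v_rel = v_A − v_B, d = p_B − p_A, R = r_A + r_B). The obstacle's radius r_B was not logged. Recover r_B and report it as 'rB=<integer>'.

m = 21776
d = (-24, -20);  v_rel = (-11, -7),  |v_rel|² = 170
v_rel×d = (-11)·(-20) − (-7)·(-24) = 52
since m = R²·170 − 52²:  R² = (2704 + 21776) / 170 = 144
R = √144 = 12  ⇒  r_B = 12 − 8 = 4

rB=4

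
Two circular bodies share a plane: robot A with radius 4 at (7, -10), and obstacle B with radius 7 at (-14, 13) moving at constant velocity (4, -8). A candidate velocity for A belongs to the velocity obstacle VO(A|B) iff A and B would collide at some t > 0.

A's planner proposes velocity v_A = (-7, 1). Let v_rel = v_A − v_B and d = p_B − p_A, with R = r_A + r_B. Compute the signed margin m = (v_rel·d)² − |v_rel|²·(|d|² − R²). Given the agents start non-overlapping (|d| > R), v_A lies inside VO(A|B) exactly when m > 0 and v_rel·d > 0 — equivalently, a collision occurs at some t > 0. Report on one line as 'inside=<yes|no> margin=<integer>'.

d = (-21, 23),  |d|² = 970;  R = 4+7 = 11,  c = 970−11² = 849
v_rel = (-11, 9),  |v_rel|² = 202;  v_rel·d = (-11)·(-21) + (9)·(23) = 438
202·t² − 876·t + 849 = 0  ⇒  m = 438² − 202·849 = 20346
m = 20346 > 0,  v_rel·d = 438 > 0  ⇒  inside

inside=yes margin=20346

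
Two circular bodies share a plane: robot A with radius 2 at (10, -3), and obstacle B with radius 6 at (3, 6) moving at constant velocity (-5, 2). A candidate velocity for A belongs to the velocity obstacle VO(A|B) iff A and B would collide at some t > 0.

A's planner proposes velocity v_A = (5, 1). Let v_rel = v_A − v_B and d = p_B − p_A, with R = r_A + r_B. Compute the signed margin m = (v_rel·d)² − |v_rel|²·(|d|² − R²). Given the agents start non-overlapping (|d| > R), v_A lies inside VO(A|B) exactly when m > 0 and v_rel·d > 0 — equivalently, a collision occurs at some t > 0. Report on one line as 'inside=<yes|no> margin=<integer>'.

d = (-7, 9),  |d|² = 130;  R = 2+6 = 8,  c = 130−8² = 66
v_rel = (10, -1),  |v_rel|² = 101;  v_rel·d = (10)·(-7) + (-1)·(9) = -79
101·t² + 158·t + 66 = 0  ⇒  m = (-79)² − 101·66 = -425
m = -425 < 0,  v_rel·d = -79 < 0  ⇒  outside

inside=no margin=-425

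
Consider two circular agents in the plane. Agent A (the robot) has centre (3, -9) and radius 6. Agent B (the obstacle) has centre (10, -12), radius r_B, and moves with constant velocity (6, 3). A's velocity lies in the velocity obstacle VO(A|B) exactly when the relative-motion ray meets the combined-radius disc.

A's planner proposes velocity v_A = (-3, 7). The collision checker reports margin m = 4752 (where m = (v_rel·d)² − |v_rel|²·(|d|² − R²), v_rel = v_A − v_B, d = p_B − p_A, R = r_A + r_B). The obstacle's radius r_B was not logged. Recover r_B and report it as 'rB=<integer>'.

m = 4752
d = (7, -3);  v_rel = (-9, 4),  |v_rel|² = 97
v_rel×d = (-9)·(-3) − (4)·(7) = -1
since m = R²·97 − (-1)²:  R² = (1 + 4752) / 97 = 49
R = √49 = 7  ⇒  r_B = 7 − 6 = 1

rB=1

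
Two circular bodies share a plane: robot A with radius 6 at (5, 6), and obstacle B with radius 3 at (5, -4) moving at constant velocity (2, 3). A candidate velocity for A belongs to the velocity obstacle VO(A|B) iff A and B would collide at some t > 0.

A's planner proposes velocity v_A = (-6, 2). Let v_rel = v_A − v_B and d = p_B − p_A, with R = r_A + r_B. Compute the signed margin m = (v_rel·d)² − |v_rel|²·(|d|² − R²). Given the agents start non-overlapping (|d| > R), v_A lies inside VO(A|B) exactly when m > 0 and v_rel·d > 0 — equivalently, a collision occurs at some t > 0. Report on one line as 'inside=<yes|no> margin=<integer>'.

d = (0, -10),  |d|² = 100;  R = 6+3 = 9,  c = 100−9² = 19
v_rel = (-8, -1),  |v_rel|² = 65;  v_rel·d = (-8)·(0) + (-1)·(-10) = 10
65·t² − 20·t + 19 = 0  ⇒  m = 10² − 65·19 = -1135
m = -1135 < 0,  v_rel·d = 10 > 0  ⇒  outside

inside=no margin=-1135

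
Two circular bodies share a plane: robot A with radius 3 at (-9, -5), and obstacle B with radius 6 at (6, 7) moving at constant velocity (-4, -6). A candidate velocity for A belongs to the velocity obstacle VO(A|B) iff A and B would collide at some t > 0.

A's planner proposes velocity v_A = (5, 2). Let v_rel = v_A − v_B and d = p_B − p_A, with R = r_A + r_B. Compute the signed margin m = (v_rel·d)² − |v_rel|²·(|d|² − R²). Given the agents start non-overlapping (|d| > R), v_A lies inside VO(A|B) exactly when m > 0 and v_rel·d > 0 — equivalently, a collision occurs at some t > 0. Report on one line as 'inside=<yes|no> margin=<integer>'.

d = (15, 12),  |d|² = 369;  R = 3+6 = 9,  c = 369−9² = 288
v_rel = (9, 8),  |v_rel|² = 145;  v_rel·d = (9)·(15) + (8)·(12) = 231
145·t² − 462·t + 288 = 0  ⇒  m = 231² − 145·288 = 11601
m = 11601 > 0,  v_rel·d = 231 > 0  ⇒  inside

inside=yes margin=11601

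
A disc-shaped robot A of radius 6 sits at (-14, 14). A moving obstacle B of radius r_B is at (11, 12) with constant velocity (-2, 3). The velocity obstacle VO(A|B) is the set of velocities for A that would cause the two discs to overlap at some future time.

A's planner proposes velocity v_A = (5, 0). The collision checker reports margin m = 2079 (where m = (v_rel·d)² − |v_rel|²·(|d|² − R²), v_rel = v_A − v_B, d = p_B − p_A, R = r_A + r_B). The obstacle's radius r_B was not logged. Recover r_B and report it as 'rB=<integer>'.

m = 2079
d = (25, -2);  v_rel = (7, -3),  |v_rel|² = 58
v_rel×d = (7)·(-2) − (-3)·(25) = 61
since m = R²·58 − 61²:  R² = (3721 + 2079) / 58 = 100
R = √100 = 10  ⇒  r_B = 10 − 6 = 4

rB=4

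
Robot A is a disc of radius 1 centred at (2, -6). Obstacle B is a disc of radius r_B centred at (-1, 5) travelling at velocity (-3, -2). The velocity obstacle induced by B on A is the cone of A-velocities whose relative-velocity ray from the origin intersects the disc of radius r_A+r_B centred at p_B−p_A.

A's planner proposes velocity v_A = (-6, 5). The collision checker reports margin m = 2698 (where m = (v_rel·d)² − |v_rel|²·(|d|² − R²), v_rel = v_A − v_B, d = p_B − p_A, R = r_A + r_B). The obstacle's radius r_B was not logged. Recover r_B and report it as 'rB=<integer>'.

m = 2698
d = (-3, 11);  v_rel = (-3, 7),  |v_rel|² = 58
v_rel×d = (-3)·(11) − (7)·(-3) = -12
since m = R²·58 − (-12)²:  R² = (144 + 2698) / 58 = 49
R = √49 = 7  ⇒  r_B = 7 − 1 = 6

rB=6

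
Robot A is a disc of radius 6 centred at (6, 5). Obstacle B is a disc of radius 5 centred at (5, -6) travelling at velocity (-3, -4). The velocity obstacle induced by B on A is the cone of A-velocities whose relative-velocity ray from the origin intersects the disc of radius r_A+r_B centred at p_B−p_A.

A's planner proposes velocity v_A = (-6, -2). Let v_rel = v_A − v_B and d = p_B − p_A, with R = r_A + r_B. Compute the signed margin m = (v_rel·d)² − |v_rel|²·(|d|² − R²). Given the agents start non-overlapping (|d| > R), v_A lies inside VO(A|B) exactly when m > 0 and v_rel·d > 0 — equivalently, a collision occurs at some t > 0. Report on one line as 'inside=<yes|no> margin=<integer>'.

d = (-1, -11),  |d|² = 122;  R = 6+5 = 11,  c = 122−11² = 1
v_rel = (-3, 2),  |v_rel|² = 13;  v_rel·d = (-3)·(-1) + (2)·(-11) = -19
13·t² + 38·t + 1 = 0  ⇒  m = (-19)² − 13·1 = 348
m = 348 > 0,  v_rel·d = -19 < 0  ⇒  outside

inside=no margin=348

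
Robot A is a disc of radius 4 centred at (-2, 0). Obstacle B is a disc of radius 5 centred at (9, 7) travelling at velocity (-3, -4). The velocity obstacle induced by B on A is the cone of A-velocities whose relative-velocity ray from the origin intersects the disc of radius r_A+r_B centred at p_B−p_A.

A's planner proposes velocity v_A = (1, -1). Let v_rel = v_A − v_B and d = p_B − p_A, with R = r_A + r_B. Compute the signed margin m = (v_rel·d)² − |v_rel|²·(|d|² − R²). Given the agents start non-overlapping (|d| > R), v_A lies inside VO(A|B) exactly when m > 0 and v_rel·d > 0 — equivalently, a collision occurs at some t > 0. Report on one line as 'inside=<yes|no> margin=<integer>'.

d = (11, 7),  |d|² = 170;  R = 4+5 = 9,  c = 170−9² = 89
v_rel = (4, 3),  |v_rel|² = 25;  v_rel·d = (4)·(11) + (3)·(7) = 65
25·t² − 130·t + 89 = 0  ⇒  m = 65² − 25·89 = 2000
m = 2000 > 0,  v_rel·d = 65 > 0  ⇒  inside

inside=yes margin=2000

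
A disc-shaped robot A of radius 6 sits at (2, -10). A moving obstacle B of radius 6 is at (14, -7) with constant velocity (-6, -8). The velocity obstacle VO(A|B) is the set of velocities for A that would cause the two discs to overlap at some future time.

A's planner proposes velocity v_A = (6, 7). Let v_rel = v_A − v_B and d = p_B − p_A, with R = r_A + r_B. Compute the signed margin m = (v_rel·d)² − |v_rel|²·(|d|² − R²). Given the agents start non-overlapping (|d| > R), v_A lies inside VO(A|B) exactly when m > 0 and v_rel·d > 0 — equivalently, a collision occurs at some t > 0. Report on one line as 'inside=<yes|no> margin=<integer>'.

d = (12, 3),  |d|² = 153;  R = 6+6 = 12,  c = 153−12² = 9
v_rel = (12, 15),  |v_rel|² = 369;  v_rel·d = (12)·(12) + (15)·(3) = 189
369·t² − 378·t + 9 = 0  ⇒  m = 189² − 369·9 = 32400
m = 32400 > 0,  v_rel·d = 189 > 0  ⇒  inside

inside=yes margin=32400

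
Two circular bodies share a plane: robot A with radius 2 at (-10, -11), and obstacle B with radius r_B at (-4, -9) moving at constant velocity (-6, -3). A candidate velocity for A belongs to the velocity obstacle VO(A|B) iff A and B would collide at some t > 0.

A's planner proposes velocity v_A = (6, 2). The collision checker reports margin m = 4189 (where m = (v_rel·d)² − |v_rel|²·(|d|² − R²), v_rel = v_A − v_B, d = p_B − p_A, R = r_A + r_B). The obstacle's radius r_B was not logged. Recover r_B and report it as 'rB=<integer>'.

m = 4189
d = (6, 2);  v_rel = (12, 5),  |v_rel|² = 169
v_rel×d = (12)·(2) − (5)·(6) = -6
since m = R²·169 − (-6)²:  R² = (36 + 4189) / 169 = 25
R = √25 = 5  ⇒  r_B = 5 − 2 = 3

rB=3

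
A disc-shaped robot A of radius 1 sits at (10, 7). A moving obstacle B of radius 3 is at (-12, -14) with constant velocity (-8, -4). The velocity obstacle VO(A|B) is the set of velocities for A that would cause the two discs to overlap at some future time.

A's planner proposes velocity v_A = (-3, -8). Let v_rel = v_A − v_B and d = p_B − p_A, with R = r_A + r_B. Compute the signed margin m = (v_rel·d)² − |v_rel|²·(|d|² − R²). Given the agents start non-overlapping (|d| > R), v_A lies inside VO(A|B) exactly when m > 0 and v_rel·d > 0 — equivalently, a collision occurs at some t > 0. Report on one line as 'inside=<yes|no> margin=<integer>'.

d = (-22, -21),  |d|² = 925;  R = 1+3 = 4,  c = 925−4² = 909
v_rel = (5, -4),  |v_rel|² = 41;  v_rel·d = (5)·(-22) + (-4)·(-21) = -26
41·t² + 52·t + 909 = 0  ⇒  m = (-26)² − 41·909 = -36593
m = -36593 < 0,  v_rel·d = -26 < 0  ⇒  outside

inside=no margin=-36593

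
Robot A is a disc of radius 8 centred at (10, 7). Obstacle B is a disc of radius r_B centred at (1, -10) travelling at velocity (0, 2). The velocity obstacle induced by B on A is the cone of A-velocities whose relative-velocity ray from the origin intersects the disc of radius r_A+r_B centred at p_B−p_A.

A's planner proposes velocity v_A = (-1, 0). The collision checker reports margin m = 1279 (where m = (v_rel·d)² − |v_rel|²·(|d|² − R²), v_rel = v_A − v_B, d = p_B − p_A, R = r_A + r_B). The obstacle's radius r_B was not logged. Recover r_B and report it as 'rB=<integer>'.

m = 1279
d = (-9, -17);  v_rel = (-1, -2),  |v_rel|² = 5
v_rel×d = (-1)·(-17) − (-2)·(-9) = -1
since m = R²·5 − (-1)²:  R² = (1 + 1279) / 5 = 256
R = √256 = 16  ⇒  r_B = 16 − 8 = 8

rB=8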